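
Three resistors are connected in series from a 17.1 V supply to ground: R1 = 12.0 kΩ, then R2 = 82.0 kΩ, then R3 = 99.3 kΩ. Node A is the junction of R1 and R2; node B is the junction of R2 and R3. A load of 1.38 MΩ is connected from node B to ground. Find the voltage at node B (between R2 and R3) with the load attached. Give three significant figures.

V ≈ 8.49 V

At node B, R3 is in parallel with the load: R3‖R_L = 92.63 kΩ.
Below node A the resistance is R2 + (R3‖R_L) = 174.6 kΩ, so V_A = 17.1 × 174.6/186.6 = 16.00 V.
Then V_B = V_A × (R3‖R_L)/(R2 + R3‖R_L) = 16.00 × 92.63/174.6 = 8.49 V.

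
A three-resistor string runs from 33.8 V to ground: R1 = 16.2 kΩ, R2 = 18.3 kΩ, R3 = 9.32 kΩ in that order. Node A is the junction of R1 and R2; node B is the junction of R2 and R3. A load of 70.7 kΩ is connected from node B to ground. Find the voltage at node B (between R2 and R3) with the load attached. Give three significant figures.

V ≈ 6.51 V

At node B, R3 is in parallel with the load: R3‖R_L = 8.234 kΩ.
Below node A the resistance is R2 + (R3‖R_L) = 26.53 kΩ, so V_A = 33.8 × 26.53/42.73 = 20.99 V.
Then V_B = V_A × (R3‖R_L)/(R2 + R3‖R_L) = 20.99 × 8.234/26.53 = 6.51 V.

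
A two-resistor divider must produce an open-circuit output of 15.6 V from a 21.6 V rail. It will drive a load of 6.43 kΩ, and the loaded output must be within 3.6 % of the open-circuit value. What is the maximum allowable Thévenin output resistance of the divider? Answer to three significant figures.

R_th ≤ 240 Ω

Loading drop = R_th/(R_th + R_L) ≤ 0.0360, so R_th ≤ R_L · ε/(1−ε) = 6.43 kΩ × 0.0360/0.9640 = 240 Ω.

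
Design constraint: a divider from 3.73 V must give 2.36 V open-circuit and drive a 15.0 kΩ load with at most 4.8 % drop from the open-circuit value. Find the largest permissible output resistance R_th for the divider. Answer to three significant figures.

R_th ≤ 756 Ω

Loading drop = R_th/(R_th + R_L) ≤ 0.0480, so R_th ≤ R_L · ε/(1−ε) = 15.0 kΩ × 0.0480/0.9520 = 756 Ω.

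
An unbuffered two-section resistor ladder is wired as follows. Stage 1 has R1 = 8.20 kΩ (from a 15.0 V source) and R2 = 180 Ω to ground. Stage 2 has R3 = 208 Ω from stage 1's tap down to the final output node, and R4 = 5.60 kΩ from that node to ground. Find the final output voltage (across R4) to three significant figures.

V_out ≈ 0.302 V

Stage 2 presents R3+R4 = 5808 Ω as a load on stage 1's tap.
Stage 1's lower leg becomes R2‖(R3+R4) = 174.6 Ω, so V_mid = 15.0 × 174.6/8375 = 0.3127 V.
Stage 2 is itself unloaded: V_out = V_mid × R4/(R3+R4) = 0.3127 × 5600/5808 = 0.302 V.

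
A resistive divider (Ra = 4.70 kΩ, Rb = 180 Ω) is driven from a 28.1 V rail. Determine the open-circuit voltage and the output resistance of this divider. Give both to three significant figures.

V_th is the open-circuit tap voltage: 28.1 × 180/(4700 + 180) = 1.04 V.
With the supply zeroed, Ra and Rb appear in parallel from the tap: R_th = Ra‖Rb = (4700 × 180)/4880 = 173 Ω.

V_th = 1.04 V, R_th = 173 Ω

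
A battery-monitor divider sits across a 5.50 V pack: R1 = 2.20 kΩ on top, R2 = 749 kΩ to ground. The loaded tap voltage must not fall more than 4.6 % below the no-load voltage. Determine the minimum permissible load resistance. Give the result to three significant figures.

Output resistance R_th = R1‖R2 = (2.20 × 749)/751.2 = 2.194 kΩ.
The fractional drop is R_th/(R_th + R_L); requiring this ≤ 0.0460 gives R_L ≥ R_th(1/0.0460 − 1) = 2.194 × 20.74 = 45.5 kΩ.

R_L(min) ≈ 45.5 kΩ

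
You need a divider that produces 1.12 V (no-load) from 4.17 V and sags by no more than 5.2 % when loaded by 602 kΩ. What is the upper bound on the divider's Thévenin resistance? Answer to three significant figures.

Loading drop = R_th/(R_th + R_L) ≤ 0.0520, so R_th ≤ R_L · ε/(1−ε) = 602 kΩ × 0.0520/0.9480 = 33.0 kΩ.
(Any R1, R2 with R2/(R1+R2) = 0.269 and R1‖R2 ≤ 33.0 kΩ will meet the spec.)

R_th ≤ 33.0 kΩ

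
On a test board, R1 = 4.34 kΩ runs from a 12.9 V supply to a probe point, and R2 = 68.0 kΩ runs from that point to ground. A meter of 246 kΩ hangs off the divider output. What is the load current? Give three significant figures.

I_L ≈ 0.0485 mA

R2‖R_L = 53.27 kΩ; V_out = 12.9 × 53.27/57.61 = 11.93 V.
I_L = V_out / R_L = 11.93 / 246 kΩ = 0.0485 mA.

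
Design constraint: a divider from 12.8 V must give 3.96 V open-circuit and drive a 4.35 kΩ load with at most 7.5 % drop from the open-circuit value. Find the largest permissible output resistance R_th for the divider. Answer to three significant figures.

R_th ≤ 353 Ω

Loading drop = R_th/(R_th + R_L) ≤ 0.0750, so R_th ≤ R_L · ε/(1−ε) = 4.35 kΩ × 0.0750/0.9250 = 353 Ω.
(Any R1, R2 with R2/(R1+R2) = 0.309 and R1‖R2 ≤ 353 Ω will meet the spec.)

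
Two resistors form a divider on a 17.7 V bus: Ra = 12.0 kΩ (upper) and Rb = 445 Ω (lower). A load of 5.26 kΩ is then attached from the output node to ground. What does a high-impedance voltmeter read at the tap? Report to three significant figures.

The load sits in parallel with Rb: Rb‖R_L = (445 × 5260) / (445 + 5260) = 410.3 Ω.
V_out = 17.7 × 410.3 / (12000 + 410.3) = 17.7 × 410.3/12410 = 0.585 V.

V_out ≈ 0.585 V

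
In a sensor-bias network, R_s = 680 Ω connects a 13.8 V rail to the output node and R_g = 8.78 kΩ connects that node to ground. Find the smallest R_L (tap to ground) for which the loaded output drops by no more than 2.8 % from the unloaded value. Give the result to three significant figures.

Output resistance R_th = R_s‖R_g = (680 × 8780)/9460 = 631.1 Ω.
The fractional drop is R_th/(R_th + R_L); requiring this ≤ 0.0280 gives R_L ≥ R_th(1/0.0280 − 1) = 631.1 × 34.71 = 21.9 kΩ.

R_L(min) ≈ 21.9 kΩ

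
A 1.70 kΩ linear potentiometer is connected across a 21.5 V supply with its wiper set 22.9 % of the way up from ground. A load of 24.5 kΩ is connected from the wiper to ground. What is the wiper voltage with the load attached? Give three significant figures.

V ≈ 4.86 V

The wiper splits the pot into (1−α)R = 1311 Ω above and αR = 389.3 Ω below.
Lower section ‖ load = 383.2 Ω.
V_wiper = 21.5 × 383.2/(1311 + 383.2) = 4.86 V.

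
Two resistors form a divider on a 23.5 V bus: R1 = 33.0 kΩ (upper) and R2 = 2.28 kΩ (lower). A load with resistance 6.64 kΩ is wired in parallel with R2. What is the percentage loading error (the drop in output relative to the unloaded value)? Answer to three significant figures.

24.3 %

The divider's output (Thévenin) resistance is R1‖R2 = 2.133 kΩ.
Fractional drop under load = R_th/(R_th + R_L) = 2.133 / (2.133 + 6.64) = 0.2431.
So the output falls by 24.3 %.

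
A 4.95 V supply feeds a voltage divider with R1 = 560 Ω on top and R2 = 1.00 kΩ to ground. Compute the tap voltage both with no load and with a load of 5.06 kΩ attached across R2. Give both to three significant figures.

Open-circuit: V = 4.95 × 1000/(560 + 1000) = 3.17 V.
With the load, R2 becomes R2‖R_L = 835.0 Ω, so V = 4.95 × 835.0/1395 = 2.96 V.

Unloaded: 3.17 V; loaded: 2.96 V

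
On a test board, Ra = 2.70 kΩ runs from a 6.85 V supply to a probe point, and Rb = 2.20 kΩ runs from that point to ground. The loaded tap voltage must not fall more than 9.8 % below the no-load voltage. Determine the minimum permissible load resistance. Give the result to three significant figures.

R_L(min) ≈ 11.2 kΩ

Output resistance R_th = Ra‖Rb = (2.70 × 2.20)/4.900 = 1.212 kΩ.
The fractional drop is R_th/(R_th + R_L); requiring this ≤ 0.0980 gives R_L ≥ R_th(1/0.0980 − 1) = 1.212 × 9.204 = 11.2 kΩ.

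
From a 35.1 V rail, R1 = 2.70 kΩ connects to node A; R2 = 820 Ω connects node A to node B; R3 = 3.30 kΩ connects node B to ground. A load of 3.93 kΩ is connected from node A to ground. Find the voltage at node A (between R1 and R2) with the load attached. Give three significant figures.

V ≈ 15.0 V

Below node A the series string R2+R3 = 4120 Ω sits in parallel with the 3930 Ω load: 2011 Ω.
V_A = 35.1 × 2011/(2700 + 2011) = 15.0 V.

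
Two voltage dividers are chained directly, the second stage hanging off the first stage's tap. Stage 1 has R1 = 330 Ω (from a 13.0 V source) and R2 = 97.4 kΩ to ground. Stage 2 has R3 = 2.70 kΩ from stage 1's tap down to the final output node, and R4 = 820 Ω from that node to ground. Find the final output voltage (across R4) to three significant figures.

Stage 2 presents R3+R4 = 3520 Ω as a load on stage 1's tap.
Stage 1's lower leg becomes R2‖(R3+R4) = 3397 Ω, so V_mid = 13.0 × 3397/3727 = 11.85 V.
Stage 2 is itself unloaded: V_out = V_mid × R4/(R3+R4) = 11.85 × 820/3520 = 2.76 V.

V_out ≈ 2.76 V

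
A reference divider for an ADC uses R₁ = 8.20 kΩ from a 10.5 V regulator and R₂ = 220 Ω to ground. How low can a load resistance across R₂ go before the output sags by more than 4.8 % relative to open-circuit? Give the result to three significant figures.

Output resistance R_th = R₁‖R₂ = (8200 × 220)/8420 = 214.3 Ω.
The fractional drop is R_th/(R_th + R_L); requiring this ≤ 0.0480 gives R_L ≥ R_th(1/0.0480 − 1) = 214.3 × 19.83 = 4.25 kΩ.

R_L(min) ≈ 4.25 kΩ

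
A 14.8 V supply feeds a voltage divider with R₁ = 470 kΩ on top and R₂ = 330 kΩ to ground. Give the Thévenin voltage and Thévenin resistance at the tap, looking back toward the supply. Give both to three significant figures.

V_th is the open-circuit tap voltage: 14.8 × 330/(470 + 330) = 6.11 V.
With the supply zeroed, R₁ and R₂ appear in parallel from the tap: R_th = R₁‖R₂ = (470 × 330)/800.0 = 194 kΩ.

V_th = 6.11 V, R_th = 194 kΩ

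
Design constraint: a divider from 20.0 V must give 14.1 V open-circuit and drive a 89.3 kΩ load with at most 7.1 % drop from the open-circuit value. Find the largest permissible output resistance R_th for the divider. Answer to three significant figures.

R_th ≤ 6.82 kΩ

Loading drop = R_th/(R_th + R_L) ≤ 0.0710, so R_th ≤ R_L · ε/(1−ε) = 89.3 kΩ × 0.0710/0.9290 = 6.82 kΩ.
(Any R1, R2 with R2/(R1+R2) = 0.705 and R1‖R2 ≤ 6.82 kΩ will meet the spec.)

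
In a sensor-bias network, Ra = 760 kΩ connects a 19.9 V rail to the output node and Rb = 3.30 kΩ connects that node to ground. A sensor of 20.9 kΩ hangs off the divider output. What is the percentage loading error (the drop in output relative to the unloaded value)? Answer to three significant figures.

13.6 %

The divider's output (Thévenin) resistance is Ra‖Rb = 3.286 kΩ.
Fractional drop under load = R_th/(R_th + R_L) = 3.286 / (3.286 + 20.9) = 0.1359.
So the output falls by 13.6 %.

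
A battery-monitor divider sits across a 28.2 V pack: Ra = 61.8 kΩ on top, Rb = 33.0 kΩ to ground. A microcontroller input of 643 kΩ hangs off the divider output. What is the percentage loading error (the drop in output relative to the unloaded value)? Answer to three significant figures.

3.24 %

The divider's output (Thévenin) resistance is Ra‖Rb = 21.51 kΩ.
Fractional drop under load = R_th/(R_th + R_L) = 21.51 / (21.51 + 643) = 0.03237.
So the output falls by 3.24 %.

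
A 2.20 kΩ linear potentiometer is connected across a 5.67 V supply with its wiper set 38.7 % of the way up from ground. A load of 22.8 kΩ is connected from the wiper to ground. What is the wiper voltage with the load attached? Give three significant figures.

V ≈ 2.15 V

The wiper splits the pot into (1−α)R = 1349 Ω above and αR = 851.4 Ω below.
Lower section ‖ load = 820.8 Ω.
V_wiper = 5.67 × 820.8/(1349 + 820.8) = 2.15 V.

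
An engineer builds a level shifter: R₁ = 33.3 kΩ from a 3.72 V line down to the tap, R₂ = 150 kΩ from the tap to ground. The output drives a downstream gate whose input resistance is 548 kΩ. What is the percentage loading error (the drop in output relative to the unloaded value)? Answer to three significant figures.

4.74 %

The divider's output (Thévenin) resistance is R₁‖R₂ = 27.25 kΩ.
Fractional drop under load = R_th/(R_th + R_L) = 27.25 / (27.25 + 548) = 0.04737.
So the output falls by 4.74 %.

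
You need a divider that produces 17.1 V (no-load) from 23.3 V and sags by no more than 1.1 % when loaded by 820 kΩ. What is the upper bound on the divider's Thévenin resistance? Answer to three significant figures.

Loading drop = R_th/(R_th + R_L) ≤ 0.0110, so R_th ≤ R_L · ε/(1−ε) = 820 kΩ × 0.0110/0.9890 = 9.12 kΩ.
(Any R1, R2 with R2/(R1+R2) = 0.734 and R1‖R2 ≤ 9.12 kΩ will meet the spec.)

R_th ≤ 9.12 kΩ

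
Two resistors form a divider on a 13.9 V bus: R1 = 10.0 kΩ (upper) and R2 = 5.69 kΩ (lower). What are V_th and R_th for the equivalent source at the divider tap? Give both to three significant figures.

V_th is the open-circuit tap voltage: 13.9 × 5.69/(10.0 + 5.69) = 5.04 V.
With the supply zeroed, R1 and R2 appear in parallel from the tap: R_th = R1‖R2 = (10.0 × 5.69)/15.69 = 3.63 kΩ.

V_th = 5.04 V, R_th = 3.63 kΩ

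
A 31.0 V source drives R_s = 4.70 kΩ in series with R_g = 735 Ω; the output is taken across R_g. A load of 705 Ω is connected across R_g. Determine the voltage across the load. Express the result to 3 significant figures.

V_out ≈ 2.20 V

The load sits in parallel with R_g: R_g‖R_L = (735 × 705) / (735 + 705) = 359.8 Ω.
V_out = 31.0 × 359.8 / (4700 + 359.8) = 31.0 × 359.8/5060 = 2.20 V.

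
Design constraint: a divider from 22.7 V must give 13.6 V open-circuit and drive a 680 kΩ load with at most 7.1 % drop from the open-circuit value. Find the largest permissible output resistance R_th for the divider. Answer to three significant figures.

Loading drop = R_th/(R_th + R_L) ≤ 0.0710, so R_th ≤ R_L · ε/(1−ε) = 680 kΩ × 0.0710/0.9290 = 52.0 kΩ.
(Any R1, R2 with R2/(R1+R2) = 0.599 and R1‖R2 ≤ 52.0 kΩ will meet the spec.)

R_th ≤ 52.0 kΩ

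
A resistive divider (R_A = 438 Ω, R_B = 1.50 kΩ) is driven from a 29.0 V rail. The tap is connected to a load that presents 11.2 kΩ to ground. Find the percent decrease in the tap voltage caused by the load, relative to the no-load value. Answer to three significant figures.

2.94 %

The divider's output (Thévenin) resistance is R_A‖R_B = 339.0 Ω.
Fractional drop under load = R_th/(R_th + R_L) = 339.0 / (339.0 + 11200) = 0.02938.
So the output falls by 2.94 %.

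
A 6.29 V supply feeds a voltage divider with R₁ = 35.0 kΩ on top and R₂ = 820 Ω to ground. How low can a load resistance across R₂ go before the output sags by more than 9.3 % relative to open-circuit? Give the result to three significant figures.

Output resistance R_th = R₁‖R₂ = (35000 × 820)/35820 = 801.2 Ω.
The fractional drop is R_th/(R_th + R_L); requiring this ≤ 0.0930 gives R_L ≥ R_th(1/0.0930 − 1) = 801.2 × 9.753 = 7.81 kΩ.

R_L(min) ≈ 7.81 kΩ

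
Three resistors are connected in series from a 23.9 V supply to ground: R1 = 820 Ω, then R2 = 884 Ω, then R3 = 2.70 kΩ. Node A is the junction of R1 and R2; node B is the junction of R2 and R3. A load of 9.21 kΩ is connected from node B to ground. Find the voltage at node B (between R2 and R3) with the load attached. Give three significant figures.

V ≈ 13.2 V

At node B, R3 is in parallel with the load: R3‖R_L = 2088 Ω.
Below node A the resistance is R2 + (R3‖R_L) = 2972 Ω, so V_A = 23.9 × 2972/3792 = 18.73 V.
Then V_B = V_A × (R3‖R_L)/(R2 + R3‖R_L) = 18.73 × 2088/2972 = 13.2 V.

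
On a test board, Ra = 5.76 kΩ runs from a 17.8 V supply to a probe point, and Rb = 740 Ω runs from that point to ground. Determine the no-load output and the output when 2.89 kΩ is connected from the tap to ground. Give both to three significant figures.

Open-circuit: V = 17.8 × 740/(5760 + 740) = 2.03 V.
With the load, Rb becomes Rb‖R_L = 589.1 Ω, so V = 17.8 × 589.1/6349 = 1.65 V.

Unloaded: 2.03 V; loaded: 1.65 V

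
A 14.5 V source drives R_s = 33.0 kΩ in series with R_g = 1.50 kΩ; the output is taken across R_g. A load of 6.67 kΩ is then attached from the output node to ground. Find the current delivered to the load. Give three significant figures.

R_g‖R_L = 1.225 kΩ; V_out = 14.5 × 1.225/34.22 = 0.5188 V.
I_L = V_out / R_L = 0.5188 / 6.67 kΩ = 0.0778 mA.

I_L ≈ 0.0778 mA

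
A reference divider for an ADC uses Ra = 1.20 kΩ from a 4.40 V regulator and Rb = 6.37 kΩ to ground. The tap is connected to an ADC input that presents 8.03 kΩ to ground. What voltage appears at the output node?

The load sits in parallel with Rb: Rb‖R_L = (6.37 × 8.03) / (6.37 + 8.03) = 3.552 kΩ.
V_out = 4.40 × 3.552 / (1.20 + 3.552) = 4.40 × 3.552/4.752 = 3.29 V.

V_out ≈ 3.29 V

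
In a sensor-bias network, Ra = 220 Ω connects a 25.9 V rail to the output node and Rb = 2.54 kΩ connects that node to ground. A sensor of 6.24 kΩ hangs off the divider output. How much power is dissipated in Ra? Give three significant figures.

Total resistance from the source is Ra + (Rb‖R_L) = 2025 Ω, so I = 25.9/2025 Ω = 12.79 mA.
P = I²·Ra = (12.79 mA)² × 220 Ω = 36.0 mW.

P ≈ 36.0 mW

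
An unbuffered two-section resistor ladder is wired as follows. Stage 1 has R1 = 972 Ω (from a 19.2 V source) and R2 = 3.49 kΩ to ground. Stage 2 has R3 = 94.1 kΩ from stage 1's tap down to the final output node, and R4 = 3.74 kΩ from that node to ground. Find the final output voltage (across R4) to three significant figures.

V_out ≈ 0.570 V

Stage 2 presents R3+R4 = 97840 Ω as a load on stage 1's tap.
Stage 1's lower leg becomes R2‖(R3+R4) = 3370 Ω, so V_mid = 19.2 × 3370/4342 = 14.90 V.
Stage 2 is itself unloaded: V_out = V_mid × R4/(R3+R4) = 14.90 × 3740/97840 = 0.570 V.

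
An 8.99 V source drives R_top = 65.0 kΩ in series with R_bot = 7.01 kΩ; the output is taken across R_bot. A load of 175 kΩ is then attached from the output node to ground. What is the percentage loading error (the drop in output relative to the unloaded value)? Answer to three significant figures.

The divider's output (Thévenin) resistance is R_top‖R_bot = 6.328 kΩ.
Fractional drop under load = R_th/(R_th + R_L) = 6.328 / (6.328 + 175) = 0.03490.
So the output falls by 3.49 %.

3.49 %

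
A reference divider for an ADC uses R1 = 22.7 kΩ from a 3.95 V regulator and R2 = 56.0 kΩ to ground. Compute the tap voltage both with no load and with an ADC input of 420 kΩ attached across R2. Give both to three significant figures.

Unloaded: 2.81 V; loaded: 2.71 V

Open-circuit: V = 3.95 × 56.0/(22.7 + 56.0) = 2.81 V.
With the load, R2 becomes R2‖R_L = 49.41 kΩ, so V = 3.95 × 49.41/72.11 = 2.71 V.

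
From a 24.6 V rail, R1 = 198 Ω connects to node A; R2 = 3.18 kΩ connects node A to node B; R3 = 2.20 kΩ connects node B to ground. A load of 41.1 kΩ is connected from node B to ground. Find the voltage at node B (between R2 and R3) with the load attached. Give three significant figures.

At node B, R3 is in parallel with the load: R3‖R_L = 2088 Ω.
Below node A the resistance is R2 + (R3‖R_L) = 5268 Ω, so V_A = 24.6 × 5268/5466 = 23.71 V.
Then V_B = V_A × (R3‖R_L)/(R2 + R3‖R_L) = 23.71 × 2088/5268 = 9.40 V.

V ≈ 9.40 V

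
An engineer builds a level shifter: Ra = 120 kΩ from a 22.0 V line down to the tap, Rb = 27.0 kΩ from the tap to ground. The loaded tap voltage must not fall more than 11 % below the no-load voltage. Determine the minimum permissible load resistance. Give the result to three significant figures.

R_L(min) ≈ 178 kΩ

Output resistance R_th = Ra‖Rb = (120 × 27.0)/147.0 = 22.04 kΩ.
The fractional drop is R_th/(R_th + R_L); requiring this ≤ 0.110 gives R_L ≥ R_th(1/0.110 − 1) = 22.04 × 8.091 = 178 kΩ.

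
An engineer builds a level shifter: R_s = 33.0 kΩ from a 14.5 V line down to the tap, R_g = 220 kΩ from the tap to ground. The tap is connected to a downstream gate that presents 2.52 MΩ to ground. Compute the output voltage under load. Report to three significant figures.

The load sits in parallel with R_g: R_g‖R_L = (220 × 2520) / (220 + 2520) = 202.3 kΩ.
V_out = 14.5 × 202.3 / (33.0 + 202.3) = 14.5 × 202.3/235.3 = 12.5 V.

V_out ≈ 12.5 V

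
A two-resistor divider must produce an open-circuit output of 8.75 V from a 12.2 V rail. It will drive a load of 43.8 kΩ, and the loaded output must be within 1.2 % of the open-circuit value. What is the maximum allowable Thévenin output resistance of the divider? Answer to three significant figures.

R_th ≤ 532 Ω

Loading drop = R_th/(R_th + R_L) ≤ 0.0120, so R_th ≤ R_L · ε/(1−ε) = 43.8 kΩ × 0.0120/0.9880 = 532 Ω.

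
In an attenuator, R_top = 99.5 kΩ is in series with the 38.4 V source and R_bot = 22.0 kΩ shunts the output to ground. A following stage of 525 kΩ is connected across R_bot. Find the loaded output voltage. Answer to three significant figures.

V_out ≈ 6.72 V

The load sits in parallel with R_bot: R_bot‖R_L = (22.0 × 525) / (22.0 + 525) = 21.12 kΩ.
V_out = 38.4 × 21.12 / (99.5 + 21.12) = 38.4 × 21.12/120.6 = 6.72 V.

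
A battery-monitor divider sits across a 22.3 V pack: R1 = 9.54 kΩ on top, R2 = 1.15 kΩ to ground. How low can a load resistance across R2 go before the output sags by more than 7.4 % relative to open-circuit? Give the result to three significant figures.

R_L(min) ≈ 12.8 kΩ

Output resistance R_th = R1‖R2 = (9.54 × 1.15)/10.69 = 1.026 kΩ.
The fractional drop is R_th/(R_th + R_L); requiring this ≤ 0.0740 gives R_L ≥ R_th(1/0.0740 − 1) = 1.026 × 12.51 = 12.8 kΩ.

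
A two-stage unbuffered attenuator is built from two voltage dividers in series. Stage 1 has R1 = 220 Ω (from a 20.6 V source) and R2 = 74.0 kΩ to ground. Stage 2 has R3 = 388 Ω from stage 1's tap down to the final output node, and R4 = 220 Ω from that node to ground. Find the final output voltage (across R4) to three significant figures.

Stage 2 presents R3+R4 = 608.0 Ω as a load on stage 1's tap.
Stage 1's lower leg becomes R2‖(R3+R4) = 603.0 Ω, so V_mid = 20.6 × 603.0/823.0 = 15.09 V.
Stage 2 is itself unloaded: V_out = V_mid × R4/(R3+R4) = 15.09 × 220/608.0 = 5.46 V.

V_out ≈ 5.46 V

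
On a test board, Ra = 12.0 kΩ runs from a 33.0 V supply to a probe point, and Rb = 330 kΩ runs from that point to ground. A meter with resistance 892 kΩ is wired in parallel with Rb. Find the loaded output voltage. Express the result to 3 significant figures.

V_out ≈ 31.4 V

The load sits in parallel with Rb: Rb‖R_L = (330 × 892) / (330 + 892) = 240.9 kΩ.
V_out = 33.0 × 240.9 / (12.0 + 240.9) = 33.0 × 240.9/252.9 = 31.4 V.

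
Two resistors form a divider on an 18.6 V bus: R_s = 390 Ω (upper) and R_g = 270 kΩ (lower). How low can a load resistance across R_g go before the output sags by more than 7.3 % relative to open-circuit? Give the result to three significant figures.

Output resistance R_th = R_s‖R_g = (390 × 270000)/270400 = 389.4 Ω.
The fractional drop is R_th/(R_th + R_L); requiring this ≤ 0.0730 gives R_L ≥ R_th(1/0.0730 − 1) = 389.4 × 12.70 = 4.95 kΩ.

R_L(min) ≈ 4.95 kΩ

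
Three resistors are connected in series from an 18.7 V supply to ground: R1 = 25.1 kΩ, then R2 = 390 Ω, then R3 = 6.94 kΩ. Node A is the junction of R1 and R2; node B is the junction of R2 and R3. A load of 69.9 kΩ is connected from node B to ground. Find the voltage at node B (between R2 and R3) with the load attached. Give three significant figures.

V ≈ 3.71 V

At node B, R3 is in parallel with the load: R3‖R_L = 6313 Ω.
Below node A the resistance is R2 + (R3‖R_L) = 6703 Ω, so V_A = 18.7 × 6703/31800 = 3.941 V.
Then V_B = V_A × (R3‖R_L)/(R2 + R3‖R_L) = 3.941 × 6313/6703 = 3.71 V.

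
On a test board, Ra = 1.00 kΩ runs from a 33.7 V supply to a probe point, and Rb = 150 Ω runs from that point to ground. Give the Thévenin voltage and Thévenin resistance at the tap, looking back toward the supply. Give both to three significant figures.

V_th = 4.40 V, R_th = 130 Ω

V_th is the open-circuit tap voltage: 33.7 × 150/(1000 + 150) = 4.40 V.
With the supply zeroed, Ra and Rb appear in parallel from the tap: R_th = Ra‖Rb = (1000 × 150)/1150 = 130 Ω.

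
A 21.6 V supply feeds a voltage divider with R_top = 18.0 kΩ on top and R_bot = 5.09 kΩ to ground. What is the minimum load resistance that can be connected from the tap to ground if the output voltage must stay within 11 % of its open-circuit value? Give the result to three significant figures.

Output resistance R_th = R_top‖R_bot = (18.0 × 5.09)/23.09 = 3.968 kΩ.
The fractional drop is R_th/(R_th + R_L); requiring this ≤ 0.110 gives R_L ≥ R_th(1/0.110 − 1) = 3.968 × 8.091 = 32.1 kΩ.

R_L(min) ≈ 32.1 kΩ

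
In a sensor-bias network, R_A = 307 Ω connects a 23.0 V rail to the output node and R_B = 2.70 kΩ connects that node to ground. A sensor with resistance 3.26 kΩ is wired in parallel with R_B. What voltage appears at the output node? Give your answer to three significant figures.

The load sits in parallel with R_B: R_B‖R_L = (2700 × 3260) / (2700 + 3260) = 1477 Ω.
V_out = 23.0 × 1477 / (307 + 1477) = 23.0 × 1477/1784 = 19.0 V.
(Unloaded it would have been 20.7 V.)

V_out ≈ 19.0 V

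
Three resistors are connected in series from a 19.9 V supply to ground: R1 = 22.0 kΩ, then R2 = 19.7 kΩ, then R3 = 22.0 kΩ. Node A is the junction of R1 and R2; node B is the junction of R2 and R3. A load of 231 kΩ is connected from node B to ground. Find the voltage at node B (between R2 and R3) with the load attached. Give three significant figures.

V ≈ 6.47 V

At node B, R3 is in parallel with the load: R3‖R_L = 20.09 kΩ.
Below node A the resistance is R2 + (R3‖R_L) = 39.79 kΩ, so V_A = 19.9 × 39.79/61.79 = 12.81 V.
Then V_B = V_A × (R3‖R_L)/(R2 + R3‖R_L) = 12.81 × 20.09/39.79 = 6.47 V.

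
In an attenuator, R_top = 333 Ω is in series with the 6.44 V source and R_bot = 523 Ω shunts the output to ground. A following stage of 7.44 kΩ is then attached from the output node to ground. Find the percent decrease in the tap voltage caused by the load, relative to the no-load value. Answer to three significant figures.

The divider's output (Thévenin) resistance is R_top‖R_bot = 203.5 Ω.
Fractional drop under load = R_th/(R_th + R_L) = 203.5 / (203.5 + 7440) = 0.02662.
So the output falls by 2.66 %.

2.66 %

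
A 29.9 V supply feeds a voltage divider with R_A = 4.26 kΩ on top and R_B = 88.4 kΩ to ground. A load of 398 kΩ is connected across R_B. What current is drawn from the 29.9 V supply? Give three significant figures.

I ≈ 0.390 mA

R_B‖R_L = 72.33 kΩ, so the source sees R_A + R_B‖R_L = 76.59 kΩ.
I = 29.9 V / 76.59 kΩ = 0.390 mA.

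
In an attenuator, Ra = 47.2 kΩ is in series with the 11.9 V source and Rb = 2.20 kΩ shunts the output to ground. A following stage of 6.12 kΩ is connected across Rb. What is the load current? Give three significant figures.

I_L ≈ 0.0645 mA

Rb‖R_L = 1.618 kΩ; V_out = 11.9 × 1.618/48.82 = 0.3945 V.
I_L = V_out / R_L = 0.3945 / 6.12 kΩ = 0.0645 mA.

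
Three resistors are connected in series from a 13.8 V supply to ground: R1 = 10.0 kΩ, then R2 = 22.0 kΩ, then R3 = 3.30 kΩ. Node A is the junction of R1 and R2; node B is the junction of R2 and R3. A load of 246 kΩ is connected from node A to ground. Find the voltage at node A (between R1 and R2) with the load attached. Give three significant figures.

Below node A the series string R2+R3 = 25.30 kΩ sits in parallel with the 246 kΩ load: 22.94 kΩ.
V_A = 13.8 × 22.94/(10.0 + 22.94) = 9.61 V.

V ≈ 9.61 V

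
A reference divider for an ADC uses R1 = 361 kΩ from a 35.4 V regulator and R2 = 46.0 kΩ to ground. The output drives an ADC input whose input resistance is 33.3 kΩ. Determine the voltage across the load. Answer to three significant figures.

V_out ≈ 1.80 V

The load sits in parallel with R2: R2‖R_L = (46.0 × 33.3) / (46.0 + 33.3) = 19.32 kΩ.
V_out = 35.4 × 19.32 / (361 + 19.32) = 35.4 × 19.32/380.3 = 1.80 V.
(Unloaded it would have been 4.00 V.)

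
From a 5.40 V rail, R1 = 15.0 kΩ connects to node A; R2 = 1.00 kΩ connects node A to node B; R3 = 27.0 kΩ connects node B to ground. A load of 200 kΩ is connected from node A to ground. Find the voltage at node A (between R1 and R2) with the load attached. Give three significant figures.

Below node A the series string R2+R3 = 28.00 kΩ sits in parallel with the 200 kΩ load: 24.56 kΩ.
V_A = 5.40 × 24.56/(15.0 + 24.56) = 3.35 V.

V ≈ 3.35 V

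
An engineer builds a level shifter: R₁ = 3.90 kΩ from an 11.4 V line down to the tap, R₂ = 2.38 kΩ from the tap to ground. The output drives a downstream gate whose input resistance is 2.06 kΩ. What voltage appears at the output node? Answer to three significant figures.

The load sits in parallel with R₂: R₂‖R_L = (2.38 × 2.06) / (2.38 + 2.06) = 1.104 kΩ.
V_out = 11.4 × 1.104 / (3.90 + 1.104) = 11.4 × 1.104/5.004 = 2.52 V.

V_out ≈ 2.52 V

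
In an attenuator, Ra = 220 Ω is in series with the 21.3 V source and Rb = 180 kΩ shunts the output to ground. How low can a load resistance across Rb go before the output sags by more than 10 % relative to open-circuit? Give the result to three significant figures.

Output resistance R_th = Ra‖Rb = (220 × 180000)/180200 = 219.7 Ω.
The fractional drop is R_th/(R_th + R_L); requiring this ≤ 0.100 gives R_L ≥ R_th(1/0.100 − 1) = 219.7 × 9.000 = 1.98 kΩ.

R_L(min) ≈ 1.98 kΩ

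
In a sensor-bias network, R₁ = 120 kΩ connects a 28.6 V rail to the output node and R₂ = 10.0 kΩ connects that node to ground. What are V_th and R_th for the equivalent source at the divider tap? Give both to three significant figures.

V_th = 2.20 V, R_th = 9.23 kΩ

V_th is the open-circuit tap voltage: 28.6 × 10.0/(120 + 10.0) = 2.20 V.
With the supply zeroed, R₁ and R₂ appear in parallel from the tap: R_th = R₁‖R₂ = (120 × 10.0)/130.0 = 9.23 kΩ.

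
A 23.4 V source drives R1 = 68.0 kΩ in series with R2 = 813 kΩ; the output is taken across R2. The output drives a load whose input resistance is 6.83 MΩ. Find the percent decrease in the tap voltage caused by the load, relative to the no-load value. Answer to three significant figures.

The divider's output (Thévenin) resistance is R1‖R2 = 62.75 kΩ.
Fractional drop under load = R_th/(R_th + R_L) = 62.75 / (62.75 + 6830) = 0.009104.
So the output falls by 0.910 %.

0.910 %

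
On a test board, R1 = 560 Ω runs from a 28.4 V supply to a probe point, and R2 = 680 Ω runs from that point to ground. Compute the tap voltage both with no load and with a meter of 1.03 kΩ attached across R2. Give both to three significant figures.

Open-circuit: V = 28.4 × 680/(560 + 680) = 15.6 V.
With the load, R2 becomes R2‖R_L = 409.6 Ω, so V = 28.4 × 409.6/969.6 = 12.0 V.

Unloaded: 15.6 V; loaded: 12.0 V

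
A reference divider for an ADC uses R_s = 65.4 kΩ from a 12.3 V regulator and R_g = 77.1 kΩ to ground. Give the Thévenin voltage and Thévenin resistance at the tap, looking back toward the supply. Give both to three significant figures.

V_th = 6.65 V, R_th = 35.4 kΩ

V_th is the open-circuit tap voltage: 12.3 × 77.1/(65.4 + 77.1) = 6.65 V.
With the supply zeroed, R_s and R_g appear in parallel from the tap: R_th = R_s‖R_g = (65.4 × 77.1)/142.5 = 35.4 kΩ.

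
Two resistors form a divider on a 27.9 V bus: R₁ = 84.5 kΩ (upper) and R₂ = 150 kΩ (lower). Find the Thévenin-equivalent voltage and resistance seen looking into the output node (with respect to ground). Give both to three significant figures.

V_th = 17.8 V, R_th = 54.1 kΩ

V_th is the open-circuit tap voltage: 27.9 × 150/(84.5 + 150) = 17.8 V.
With the supply zeroed, R₁ and R₂ appear in parallel from the tap: R_th = R₁‖R₂ = (84.5 × 150)/234.5 = 54.1 kΩ.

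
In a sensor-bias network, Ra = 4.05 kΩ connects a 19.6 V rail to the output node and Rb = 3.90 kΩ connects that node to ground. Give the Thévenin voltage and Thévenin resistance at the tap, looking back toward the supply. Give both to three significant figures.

V_th is the open-circuit tap voltage: 19.6 × 3.90/(4.05 + 3.90) = 9.62 V.
With the supply zeroed, Ra and Rb appear in parallel from the tap: R_th = Ra‖Rb = (4.05 × 3.90)/7.950 = 1.99 kΩ.

V_th = 9.62 V, R_th = 1.99 kΩ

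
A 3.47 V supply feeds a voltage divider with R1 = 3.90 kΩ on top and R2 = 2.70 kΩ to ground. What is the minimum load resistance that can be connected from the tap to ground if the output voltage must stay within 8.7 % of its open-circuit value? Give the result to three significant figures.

Output resistance R_th = R1‖R2 = (3.90 × 2.70)/6.600 = 1.595 kΩ.
The fractional drop is R_th/(R_th + R_L); requiring this ≤ 0.0870 gives R_L ≥ R_th(1/0.0870 − 1) = 1.595 × 10.49 = 16.7 kΩ.

R_L(min) ≈ 16.7 kΩ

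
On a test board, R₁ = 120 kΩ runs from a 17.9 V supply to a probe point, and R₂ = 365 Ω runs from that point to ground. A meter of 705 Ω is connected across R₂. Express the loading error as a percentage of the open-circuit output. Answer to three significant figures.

34.0 %

The divider's output (Thévenin) resistance is R₁‖R₂ = 363.9 Ω.
Fractional drop under load = R_th/(R_th + R_L) = 363.9 / (363.9 + 705) = 0.3404.
So the output falls by 34.0 %.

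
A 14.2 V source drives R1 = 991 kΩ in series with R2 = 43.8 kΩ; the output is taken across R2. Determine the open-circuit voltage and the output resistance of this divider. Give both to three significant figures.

V_th is the open-circuit tap voltage: 14.2 × 43.8/(991 + 43.8) = 0.601 V.
With the supply zeroed, R1 and R2 appear in parallel from the tap: R_th = R1‖R2 = (991 × 43.8)/1035 = 41.9 kΩ.

V_th = 0.601 V, R_th = 41.9 kΩ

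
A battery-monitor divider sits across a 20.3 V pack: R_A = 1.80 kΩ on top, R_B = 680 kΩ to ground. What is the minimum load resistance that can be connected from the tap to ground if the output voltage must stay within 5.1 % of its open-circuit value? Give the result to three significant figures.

Output resistance R_th = R_A‖R_B = (1.80 × 680)/681.8 = 1.795 kΩ.
The fractional drop is R_th/(R_th + R_L); requiring this ≤ 0.0510 gives R_L ≥ R_th(1/0.0510 − 1) = 1.795 × 18.61 = 33.4 kΩ.

R_L(min) ≈ 33.4 kΩ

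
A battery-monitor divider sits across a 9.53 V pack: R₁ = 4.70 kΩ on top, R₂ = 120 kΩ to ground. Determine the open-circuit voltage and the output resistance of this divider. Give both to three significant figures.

V_th = 9.17 V, R_th = 4.52 kΩ

V_th is the open-circuit tap voltage: 9.53 × 120/(4.70 + 120) = 9.17 V.
With the supply zeroed, R₁ and R₂ appear in parallel from the tap: R_th = R₁‖R₂ = (4.70 × 120)/124.7 = 4.52 kΩ.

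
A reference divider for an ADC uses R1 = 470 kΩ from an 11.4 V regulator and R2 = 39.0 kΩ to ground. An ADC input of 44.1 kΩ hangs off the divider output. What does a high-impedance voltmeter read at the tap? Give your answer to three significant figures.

V_out ≈ 0.481 V

The load sits in parallel with R2: R2‖R_L = (39.0 × 44.1) / (39.0 + 44.1) = 20.70 kΩ.
V_out = 11.4 × 20.70 / (470 + 20.70) = 11.4 × 20.70/490.7 = 0.481 V.
(Unloaded it would have been 0.873 V.)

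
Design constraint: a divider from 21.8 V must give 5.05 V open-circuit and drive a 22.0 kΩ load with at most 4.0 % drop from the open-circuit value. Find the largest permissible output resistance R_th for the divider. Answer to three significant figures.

Loading drop = R_th/(R_th + R_L) ≤ 0.0400, so R_th ≤ R_L · ε/(1−ε) = 22.0 kΩ × 0.0400/0.9600 = 917 Ω.

R_th ≤ 917 Ω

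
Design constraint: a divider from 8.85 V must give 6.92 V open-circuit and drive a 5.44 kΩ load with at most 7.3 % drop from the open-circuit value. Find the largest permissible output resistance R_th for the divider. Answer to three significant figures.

Loading drop = R_th/(R_th + R_L) ≤ 0.0730, so R_th ≤ R_L · ε/(1−ε) = 5.44 kΩ × 0.0730/0.9270 = 428 Ω.

R_th ≤ 428 Ω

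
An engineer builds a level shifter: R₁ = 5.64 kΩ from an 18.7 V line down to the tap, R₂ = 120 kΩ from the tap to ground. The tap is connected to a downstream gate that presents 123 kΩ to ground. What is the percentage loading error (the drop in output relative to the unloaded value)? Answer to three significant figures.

The divider's output (Thévenin) resistance is R₁‖R₂ = 5.387 kΩ.
Fractional drop under load = R_th/(R_th + R_L) = 5.387 / (5.387 + 123) = 0.04196.
So the output falls by 4.20 %.

4.20 %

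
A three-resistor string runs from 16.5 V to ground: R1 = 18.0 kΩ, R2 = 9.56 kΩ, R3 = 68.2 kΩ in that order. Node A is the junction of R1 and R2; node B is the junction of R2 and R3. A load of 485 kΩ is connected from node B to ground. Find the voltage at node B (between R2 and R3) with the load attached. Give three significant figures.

V ≈ 11.3 V

At node B, R3 is in parallel with the load: R3‖R_L = 59.79 kΩ.
Below node A the resistance is R2 + (R3‖R_L) = 69.35 kΩ, so V_A = 16.5 × 69.35/87.35 = 13.10 V.
Then V_B = V_A × (R3‖R_L)/(R2 + R3‖R_L) = 13.10 × 59.79/69.35 = 11.3 V.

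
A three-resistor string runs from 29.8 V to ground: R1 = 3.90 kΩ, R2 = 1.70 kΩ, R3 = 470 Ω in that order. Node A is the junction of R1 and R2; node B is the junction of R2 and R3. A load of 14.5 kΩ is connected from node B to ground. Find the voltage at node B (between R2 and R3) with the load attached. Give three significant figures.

At node B, R3 is in parallel with the load: R3‖R_L = 455.2 Ω.
Below node A the resistance is R2 + (R3‖R_L) = 2155 Ω, so V_A = 29.8 × 2155/6055 = 10.61 V.
Then V_B = V_A × (R3‖R_L)/(R2 + R3‖R_L) = 10.61 × 455.2/2155 = 2.24 V.

V ≈ 2.24 V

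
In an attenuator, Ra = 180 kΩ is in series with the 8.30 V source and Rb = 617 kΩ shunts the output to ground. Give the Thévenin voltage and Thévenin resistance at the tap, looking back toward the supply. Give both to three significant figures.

V_th is the open-circuit tap voltage: 8.30 × 617/(180 + 617) = 6.43 V.
With the supply zeroed, Ra and Rb appear in parallel from the tap: R_th = Ra‖Rb = (180 × 617)/797.0 = 139 kΩ.

V_th = 6.43 V, R_th = 139 kΩ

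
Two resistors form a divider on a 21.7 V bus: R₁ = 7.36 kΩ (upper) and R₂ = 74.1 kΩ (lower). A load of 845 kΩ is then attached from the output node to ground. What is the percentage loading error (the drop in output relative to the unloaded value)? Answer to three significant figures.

The divider's output (Thévenin) resistance is R₁‖R₂ = 6.695 kΩ.
Fractional drop under load = R_th/(R_th + R_L) = 6.695 / (6.695 + 845) = 0.007861.
So the output falls by 0.786 %.

0.786 %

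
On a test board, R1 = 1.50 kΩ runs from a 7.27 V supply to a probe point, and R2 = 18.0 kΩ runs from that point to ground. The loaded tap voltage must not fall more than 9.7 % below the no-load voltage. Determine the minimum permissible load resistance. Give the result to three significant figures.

Output resistance R_th = R1‖R2 = (1.50 × 18.0)/19.50 = 1.385 kΩ.
The fractional drop is R_th/(R_th + R_L); requiring this ≤ 0.0970 gives R_L ≥ R_th(1/0.0970 − 1) = 1.385 × 9.309 = 12.9 kΩ.

R_L(min) ≈ 12.9 kΩ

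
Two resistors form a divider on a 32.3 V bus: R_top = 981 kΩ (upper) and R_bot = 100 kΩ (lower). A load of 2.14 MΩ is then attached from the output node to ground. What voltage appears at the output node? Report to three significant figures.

The load sits in parallel with R_bot: R_bot‖R_L = (100 × 2140) / (100 + 2140) = 95.54 kΩ.
V_out = 32.3 × 95.54 / (981 + 95.54) = 32.3 × 95.54/1077 = 2.87 V.
(Unloaded it would have been 2.99 V.)

V_out ≈ 2.87 V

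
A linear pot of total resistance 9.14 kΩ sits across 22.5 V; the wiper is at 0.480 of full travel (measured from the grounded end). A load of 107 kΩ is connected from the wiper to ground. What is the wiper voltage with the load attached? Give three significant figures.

V ≈ 10.6 V

The wiper splits the pot into (1−α)R = 4.753 kΩ above and αR = 4.387 kΩ below.
Lower section ‖ load = 4.214 kΩ.
V_wiper = 22.5 × 4.214/(4.753 + 4.214) = 10.6 V.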